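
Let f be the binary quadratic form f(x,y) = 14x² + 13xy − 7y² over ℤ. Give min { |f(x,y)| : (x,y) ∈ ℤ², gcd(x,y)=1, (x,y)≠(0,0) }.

river: ρ → (-7,15,12)
river: ρ → (12,9,-10)
river: ρ → (-10,11,11)
river: ρ → (11,11,-10)
river: ρ → (-10,9,12)
river: ρ → (12,15,-7)
river: ρ → (-7,13,14)
river: ρ → (14,15,-6)
river: ρ → (-6,21,5)
river: ρ → (5,19,-10)
river: ρ → (-10,21,3)
river: ρ → (3,21,-10)
river: ρ → (-10,19,5)
river: ρ → (5,21,-6)
river: ρ → (-6,15,14)
river: ρ → (14,13,-7)
closes: descent 0, river 16
min |a| on river = 3

3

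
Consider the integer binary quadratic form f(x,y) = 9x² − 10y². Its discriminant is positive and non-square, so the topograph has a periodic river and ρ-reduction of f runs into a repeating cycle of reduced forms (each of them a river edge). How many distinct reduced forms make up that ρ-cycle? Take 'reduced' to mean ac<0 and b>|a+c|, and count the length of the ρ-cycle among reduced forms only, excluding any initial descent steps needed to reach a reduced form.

D = 360, ⌊√D⌋ = 18
descent: ρ → (-10,0,9)
descent: ρ → (9,18,-1)  [lands on river]
river: ρ → (-1,18,9)
ρ-cycle length = 2 (tail of 2 descent steps not counted)

2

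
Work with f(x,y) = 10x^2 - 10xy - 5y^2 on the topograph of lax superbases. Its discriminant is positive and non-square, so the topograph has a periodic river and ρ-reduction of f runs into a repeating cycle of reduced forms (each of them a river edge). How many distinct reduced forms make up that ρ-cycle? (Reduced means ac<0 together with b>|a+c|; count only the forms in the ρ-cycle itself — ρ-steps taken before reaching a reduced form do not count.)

D = 300, ⌊√D⌋ = 17
descent: ρ → (-5,10,10)  [lands on river]
river: ρ → (10,10,-5)
ρ-cycle length = 2 (tail of 1 descent step not counted)

2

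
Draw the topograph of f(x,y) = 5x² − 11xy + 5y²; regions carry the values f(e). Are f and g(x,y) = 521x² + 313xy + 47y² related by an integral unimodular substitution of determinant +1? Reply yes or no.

D₁ = 21, D₂ = 21
river cycle of f (length 2): (-1, 3, 3), (3, 3, -1)
river cycle of g (length 2): (-1, 3, 3), (3, 3, -1)
cycles coincide ⇒ equivalent

yes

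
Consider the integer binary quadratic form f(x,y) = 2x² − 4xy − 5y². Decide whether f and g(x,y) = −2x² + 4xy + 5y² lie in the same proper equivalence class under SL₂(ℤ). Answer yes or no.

D₁ = 56, D₂ = 56
river cycle of f (length 4): (-5, 4, 2), (2, 4, -5), (-5, 6, 1), (1, 6, -5)
river cycle of g (length 4): (5, 6, -1), (-1, 6, 5), (5, 4, -2), (-2, 4, 5)
cycles differ ⇒ inequivalent

no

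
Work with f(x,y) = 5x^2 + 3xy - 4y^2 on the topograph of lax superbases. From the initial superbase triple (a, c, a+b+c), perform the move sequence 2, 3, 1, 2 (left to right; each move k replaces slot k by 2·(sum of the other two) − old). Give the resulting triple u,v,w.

start (5,-4,4) = (f(1,0),f(0,1),f(1,1))
replace slot 2: 2·(5+4) − (-4) = 22 → (5,22,4)
replace slot 3: 2·(5+22) − 4 = 50 → (5,22,50)
replace slot 1: 2·(22+50) − 5 = 139 → (139,22,50)
replace slot 2: 2·(139+50) − 22 = 356 → (139,356,50)

139,356,50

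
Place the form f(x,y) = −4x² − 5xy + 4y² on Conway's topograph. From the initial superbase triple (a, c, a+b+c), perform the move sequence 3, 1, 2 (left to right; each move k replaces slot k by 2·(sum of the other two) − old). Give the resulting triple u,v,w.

start (-4,4,-5) = (f(1,0),f(0,1),f(1,1))
replace slot 3: 2·((-4)+4) − (-5) = 5 → (-4,4,5)
replace slot 1: 2·(4+5) − (-4) = 22 → (22,4,5)
replace slot 2: 2·(22+5) − 4 = 50 → (22,50,5)

22,50,5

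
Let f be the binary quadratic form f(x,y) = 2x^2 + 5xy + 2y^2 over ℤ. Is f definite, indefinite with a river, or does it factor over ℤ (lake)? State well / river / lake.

D = b²−4ac = 5² − 4·2·2 = 9
D = 3² is a perfect square ⇒ form factors over ℤ ⇒ lakes

lake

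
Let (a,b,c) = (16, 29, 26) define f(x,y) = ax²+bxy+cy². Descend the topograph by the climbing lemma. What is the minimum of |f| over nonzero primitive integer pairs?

translate: b→-3 (≡29 mod 32), so (16,29,26)→(16,-3,13)
flip: (16,-3,13)→(13,3,16)
reduced (well bottom): (13,3,16) with a≤c, −a<b≤a
well minimum = a = 13

13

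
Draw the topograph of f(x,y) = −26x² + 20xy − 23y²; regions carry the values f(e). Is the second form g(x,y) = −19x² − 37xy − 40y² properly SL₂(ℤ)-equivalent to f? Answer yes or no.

D₁ = -1992, D₂ = -1671
discriminants differ ⇒ not SL₂(ℤ)-equivalent

no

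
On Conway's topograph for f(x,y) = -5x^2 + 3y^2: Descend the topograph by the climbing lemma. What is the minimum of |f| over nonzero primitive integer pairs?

descent: ρ → (3,6,-2)  [lands on river]
river: ρ → (-2,6,3)
closes: descent 1, river 2
min |a| on river = 2

2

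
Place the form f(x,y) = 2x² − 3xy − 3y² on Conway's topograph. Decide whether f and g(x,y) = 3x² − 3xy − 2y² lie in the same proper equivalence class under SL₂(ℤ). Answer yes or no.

D₁ = 33, D₂ = 33
river cycle of f (length 4): (-3, 3, 2), (2, 5, -1), (-1, 5, 2), (2, 3, -3)
river cycle of g (length 4): (-2, 3, 3), (3, 3, -2), (-2, 5, 1), (1, 5, -2)
cycles differ ⇒ inequivalent

no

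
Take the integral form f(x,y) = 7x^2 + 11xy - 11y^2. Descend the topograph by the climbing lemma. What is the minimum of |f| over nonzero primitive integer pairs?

river: ρ → (-11,11,7)
river: ρ → (7,17,-5)
river: ρ → (-5,13,13)
river: ρ → (13,13,-5)
river: ρ → (-5,17,7)
river: ρ → (7,11,-11)
closes: descent 0, river 6
min |a| on river = 5

5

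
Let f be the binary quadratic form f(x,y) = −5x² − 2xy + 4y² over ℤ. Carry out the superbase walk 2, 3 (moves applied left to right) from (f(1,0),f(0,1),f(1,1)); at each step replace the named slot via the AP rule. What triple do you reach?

start (-5,4,-3) = (f(1,0),f(0,1),f(1,1))
replace slot 2: 2·((-5)+(-3)) − 4 = -20 → (-5,-20,-3)
replace slot 3: 2·((-5)+(-20)) − (-3) = -47 → (-5,-20,-47)

-5,-20,-47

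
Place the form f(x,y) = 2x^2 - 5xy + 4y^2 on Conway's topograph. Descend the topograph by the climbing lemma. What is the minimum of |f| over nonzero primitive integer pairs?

translate: b→-1 (≡-5 mod 4), so (2,-5,4)→(2,-1,1)
flip: (2,-1,1)→(1,1,2)
reduced (well bottom): (1,1,2) with a≤c, −a<b≤a
well minimum = a = 1

1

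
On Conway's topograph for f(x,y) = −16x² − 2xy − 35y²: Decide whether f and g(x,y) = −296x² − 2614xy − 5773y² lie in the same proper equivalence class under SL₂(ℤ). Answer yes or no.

D₁ = -2236, D₂ = -2236
f is negative-definite; reduce −f:
−f: reduced (well bottom): (16,2,35) with a≤c, −a<b≤a
flip sign back: reduced form of f is (-16,-2,-35)
g is negative-definite; reduce −g:
−g: translate: b→246 (≡2614 mod 592), so (296,2614,5773)→(296,246,53)
−g: flip: (296,246,53)→(53,-246,296)
−g: translate: b→-34 (≡-246 mod 106), so (53,-246,296)→(53,-34,16)
−g: flip: (53,-34,16)→(16,34,53)
−g: translate: b→2 (≡34 mod 32), so (16,34,53)→(16,2,35)
−g: reduced (well bottom): (16,2,35) with a≤c, −a<b≤a
flip sign back: reduced form of g is (-16,-2,-35)
reduced forms (-16, -2, -35) vs (-16, -2, -35) ⇒ equivalent

yes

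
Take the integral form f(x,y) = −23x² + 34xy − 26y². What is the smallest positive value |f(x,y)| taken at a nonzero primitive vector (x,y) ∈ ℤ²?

translate: b→12 (≡-34 mod 46), so (23,-34,26)→(23,12,15)
flip: (23,12,15)→(15,-12,23)
reduced (well bottom): (15,-12,23) with a≤c, −a<b≤a
well minimum |f| = |-15| = 15 (negative-definite)

15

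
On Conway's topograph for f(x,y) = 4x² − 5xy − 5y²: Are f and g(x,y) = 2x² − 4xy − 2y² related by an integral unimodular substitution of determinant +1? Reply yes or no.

D₁ = 105, D₂ = 32
discriminants differ ⇒ not SL₂(ℤ)-equivalent

no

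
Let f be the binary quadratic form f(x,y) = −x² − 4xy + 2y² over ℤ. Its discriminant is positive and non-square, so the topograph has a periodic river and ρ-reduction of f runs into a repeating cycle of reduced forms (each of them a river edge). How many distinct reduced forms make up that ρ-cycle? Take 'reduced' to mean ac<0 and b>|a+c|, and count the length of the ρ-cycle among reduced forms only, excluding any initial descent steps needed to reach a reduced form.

D = 24, ⌊√D⌋ = 4
descent: ρ → (2,4,-1)  [lands on river]
river: ρ → (-1,4,2)
ρ-cycle length = 2 (tail of 1 descent step not counted)

2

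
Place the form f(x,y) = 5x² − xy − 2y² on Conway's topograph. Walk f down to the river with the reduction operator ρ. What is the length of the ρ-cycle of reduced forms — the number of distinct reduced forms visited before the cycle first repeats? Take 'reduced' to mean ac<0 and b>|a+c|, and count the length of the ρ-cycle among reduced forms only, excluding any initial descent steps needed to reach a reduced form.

D = 41, ⌊√D⌋ = 6
descent: ρ → (-2,5,2)  [lands on river]
river: ρ → (2,3,-4)
river: ρ → (-4,5,1)
river: ρ → (1,5,-4)
river: ρ → (-4,3,2)
river: ρ → (2,5,-2)
river: ρ → (-2,3,4)
river: ρ → (4,5,-1)
river: ρ → (-1,5,4)
river: ρ → (4,3,-2)
ρ-cycle length = 10 (tail of 1 descent step not counted)

10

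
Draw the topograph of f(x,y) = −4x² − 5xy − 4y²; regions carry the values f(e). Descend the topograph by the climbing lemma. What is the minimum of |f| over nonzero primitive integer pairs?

translate: b→-3 (≡5 mod 8), so (4,5,4)→(4,-3,3)
flip: (4,-3,3)→(3,3,4)
reduced (well bottom): (3,3,4) with a≤c, −a<b≤a
well minimum |f| = |-3| = 3 (negative-definite)

3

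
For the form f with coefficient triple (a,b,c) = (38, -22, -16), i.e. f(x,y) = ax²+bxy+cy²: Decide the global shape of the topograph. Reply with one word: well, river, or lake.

D = b²−4ac = (-22)² − 4·38·(-16) = 2916
D = 54² is a perfect square ⇒ form factors over ℤ ⇒ lakes

lake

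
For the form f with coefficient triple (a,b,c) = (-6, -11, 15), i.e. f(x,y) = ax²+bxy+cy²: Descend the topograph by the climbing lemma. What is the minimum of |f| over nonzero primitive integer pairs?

descent: ρ → (15,11,-6)  [lands on river]
river: ρ → (-6,13,13)
river: ρ → (13,13,-6)
river: ρ → (-6,11,15)
river: ρ → (15,19,-2)
river: ρ → (-2,21,5)
river: ρ → (5,19,-6)
river: ρ → (-6,17,8)
river: ρ → (8,15,-8)
river: ρ → (-8,17,6)
river: ρ → (6,19,-5)
river: ρ → (-5,21,2)
river: ρ → (2,19,-15)
river: ρ → (-15,11,6)
river: ρ → (6,13,-13)
river: ρ → (-13,13,6)
river: ρ → (6,11,-15)
river: ρ → (-15,19,2)
river: ρ → (2,21,-5)
river: ρ → (-5,19,6)
river: ρ → (6,17,-8)
river: ρ → (-8,15,8)
river: ρ → (8,17,-6)
river: ρ → (-6,19,5)
river: ρ → (5,21,-2)
river: ρ → (-2,19,15)
closes: descent 1, river 26
min |a| on river = 2

2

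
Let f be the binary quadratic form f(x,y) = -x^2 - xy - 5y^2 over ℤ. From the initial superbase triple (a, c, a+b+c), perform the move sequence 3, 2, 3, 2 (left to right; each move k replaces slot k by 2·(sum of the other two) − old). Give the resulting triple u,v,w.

start (-1,-5,-7) = (f(1,0),f(0,1),f(1,1))
replace slot 3: 2·((-1)+(-5)) − (-7) = -5 → (-1,-5,-5)
replace slot 2: 2·((-1)+(-5)) − (-5) = -7 → (-1,-7,-5)
replace slot 3: 2·((-1)+(-7)) − (-5) = -11 → (-1,-7,-11)
replace slot 2: 2·((-1)+(-11)) − (-7) = -17 → (-1,-17,-11)

-1,-17,-11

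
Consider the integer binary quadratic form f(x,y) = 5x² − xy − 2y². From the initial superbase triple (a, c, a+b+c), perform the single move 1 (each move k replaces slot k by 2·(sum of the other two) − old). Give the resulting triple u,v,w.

start (5,-2,2) = (f(1,0),f(0,1),f(1,1))
replace slot 1: 2·((-2)+2) − 5 = -5 → (-5,-2,2)

-5,-2,2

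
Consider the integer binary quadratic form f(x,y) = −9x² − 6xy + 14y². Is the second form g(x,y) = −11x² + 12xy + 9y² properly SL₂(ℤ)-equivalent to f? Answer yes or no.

D₁ = 540, D₂ = 540
river cycle of f (length 8): (14, 6, -9), (-9, 12, 11), (11, 10, -10), (-10, 10, 11), (11, 12, -9), (-9, 6, 14), (14, 22, -1), (-1, 22, 14)
river cycle of g (length 8): (9, 6, -14), (-14, 22, 1), (1, 22, -14), (-14, 6, 9), (9, 12, -11), (-11, 10, 10), (10, 10, -11), (-11, 12, 9)
cycles differ ⇒ inequivalent

no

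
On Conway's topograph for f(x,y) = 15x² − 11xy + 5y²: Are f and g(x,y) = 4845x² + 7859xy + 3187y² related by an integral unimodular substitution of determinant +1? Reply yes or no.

D₁ = -179, D₂ = -179
f: flip: (15,-11,5)→(5,11,15)
f: translate: b→1 (≡11 mod 10), so (5,11,15)→(5,1,9)
f: reduced (well bottom): (5,1,9) with a≤c, −a<b≤a
g: translate: b→-1831 (≡7859 mod 9690), so (4845,7859,3187)→(4845,-1831,173)
g: flip: (4845,-1831,173)→(173,1831,4845)
g: translate: b→101 (≡1831 mod 346), so (173,1831,4845)→(173,101,15)
g: flip: (173,101,15)→(15,-101,173)
g: translate: b→-11 (≡-101 mod 30), so (15,-101,173)→(15,-11,5)
g: flip: (15,-11,5)→(5,11,15)
g: translate: b→1 (≡11 mod 10), so (5,11,15)→(5,1,9)
g: reduced (well bottom): (5,1,9) with a≤c, −a<b≤a
reduced forms (5, 1, 9) vs (5, 1, 9) ⇒ equivalent

yes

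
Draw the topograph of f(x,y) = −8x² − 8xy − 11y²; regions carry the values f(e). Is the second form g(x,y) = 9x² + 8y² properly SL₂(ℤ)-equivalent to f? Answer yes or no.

D₁ = -288, D₂ = -288
f is negative-definite; reduce −f:
−f: reduced (well bottom): (8,8,11) with a≤c, −a<b≤a
flip sign back: reduced form of f is (-8,-8,-11)
g: flip: (9,0,8)→(8,0,9)
g: reduced (well bottom): (8,0,9) with a≤c, −a<b≤a
reduced forms (-8, -8, -11) vs (8, 0, 9) ⇒ inequivalent

no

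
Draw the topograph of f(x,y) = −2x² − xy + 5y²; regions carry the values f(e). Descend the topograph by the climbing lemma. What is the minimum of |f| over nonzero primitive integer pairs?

descent: ρ → (5,1,-2)
descent: ρ → (-2,3,4)  [lands on river]
river: ρ → (4,5,-1)
river: ρ → (-1,5,4)
river: ρ → (4,3,-2)
river: ρ → (-2,5,2)
river: ρ → (2,3,-4)
river: ρ → (-4,5,1)
river: ρ → (1,5,-4)
river: ρ → (-4,3,2)
river: ρ → (2,5,-2)
closes: descent 2, river 10
min |a| on river = 1

1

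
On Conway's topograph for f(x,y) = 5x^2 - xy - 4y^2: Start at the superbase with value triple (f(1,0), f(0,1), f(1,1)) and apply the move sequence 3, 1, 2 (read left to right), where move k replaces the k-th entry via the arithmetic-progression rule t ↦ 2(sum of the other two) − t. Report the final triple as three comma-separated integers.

start (5,-4,0) = (f(1,0),f(0,1),f(1,1))
replace slot 3: 2·(5+(-4)) − 0 = 2 → (5,-4,2)
replace slot 1: 2·((-4)+2) − 5 = -9 → (-9,-4,2)
replace slot 2: 2·((-9)+2) − (-4) = -10 → (-9,-10,2)

-9,-10,2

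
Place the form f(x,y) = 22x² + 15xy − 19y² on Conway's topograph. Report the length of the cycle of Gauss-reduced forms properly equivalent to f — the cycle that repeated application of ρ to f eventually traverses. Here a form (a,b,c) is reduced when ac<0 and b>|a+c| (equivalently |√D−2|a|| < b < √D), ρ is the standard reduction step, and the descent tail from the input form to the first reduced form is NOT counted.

D = 1897, ⌊√D⌋ = 43
river: ρ → (-19,23,18)
river: ρ → (18,13,-24)
river: ρ → (-24,35,7)
river: ρ → (7,35,-24)
river: ρ → (-24,13,18)
river: ρ → (18,23,-19)
river: ρ → (-19,15,22)
river: ρ → (22,29,-12)
river: ρ → (-12,43,1)
river: ρ → (1,43,-12)
river: ρ → (-12,29,22)
river: ρ → (22,15,-19)
ρ-cycle length = 12 (tail of 0 descent steps not counted)

12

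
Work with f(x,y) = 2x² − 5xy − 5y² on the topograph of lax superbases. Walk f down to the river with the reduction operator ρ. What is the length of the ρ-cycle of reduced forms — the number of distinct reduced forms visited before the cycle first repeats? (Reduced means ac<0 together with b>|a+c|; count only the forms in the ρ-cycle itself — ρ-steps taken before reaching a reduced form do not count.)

D = 65, ⌊√D⌋ = 8
descent: ρ → (-5,5,2)  [lands on river]
river: ρ → (2,7,-2)
river: ρ → (-2,5,5)
river: ρ → (5,5,-2)
river: ρ → (-2,7,2)
river: ρ → (2,5,-5)
ρ-cycle length = 6 (tail of 1 descent step not counted)

6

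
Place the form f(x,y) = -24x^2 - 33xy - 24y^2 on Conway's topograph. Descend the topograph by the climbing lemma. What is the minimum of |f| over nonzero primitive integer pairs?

translate: b→-15 (≡33 mod 48), so (24,33,24)→(24,-15,15)
flip: (24,-15,15)→(15,15,24)
reduced (well bottom): (15,15,24) with a≤c, −a<b≤a
well minimum |f| = |-15| = 15 (negative-definite)

15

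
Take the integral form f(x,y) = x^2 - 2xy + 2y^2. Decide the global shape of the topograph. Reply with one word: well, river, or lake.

D = b²−4ac = (-2)² − 4·1·2 = -4
D < 0 ⇒ definite ⇒ every region one sign ⇒ single well

well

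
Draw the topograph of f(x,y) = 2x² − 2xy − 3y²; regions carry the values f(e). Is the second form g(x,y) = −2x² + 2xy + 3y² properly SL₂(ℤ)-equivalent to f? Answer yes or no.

D₁ = 28, D₂ = 28
river cycle of f (length 4): (-3, 2, 2), (2, 2, -3), (-3, 4, 1), (1, 4, -3)
river cycle of g (length 4): (3, 4, -1), (-1, 4, 3), (3, 2, -2), (-2, 2, 3)
cycles differ ⇒ inequivalent

no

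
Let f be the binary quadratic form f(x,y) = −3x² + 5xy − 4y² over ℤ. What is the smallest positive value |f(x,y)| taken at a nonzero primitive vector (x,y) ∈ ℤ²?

translate: b→1 (≡-5 mod 6), so (3,-5,4)→(3,1,2)
flip: (3,1,2)→(2,-1,3)
reduced (well bottom): (2,-1,3) with a≤c, −a<b≤a
well minimum |f| = |-2| = 2 (negative-definite)

2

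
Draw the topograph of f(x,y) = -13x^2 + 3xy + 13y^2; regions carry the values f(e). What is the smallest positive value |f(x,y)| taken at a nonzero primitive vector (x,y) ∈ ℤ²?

river: ρ → (13,23,-3)
river: ρ → (-3,25,5)
river: ρ → (5,25,-3)
river: ρ → (-3,23,13)
river: ρ → (13,3,-13)
river: ρ → (-13,23,3)
river: ρ → (3,25,-5)
river: ρ → (-5,25,3)
river: ρ → (3,23,-13)
river: ρ → (-13,3,13)
closes: descent 0, river 10
min |a| on river = 3

3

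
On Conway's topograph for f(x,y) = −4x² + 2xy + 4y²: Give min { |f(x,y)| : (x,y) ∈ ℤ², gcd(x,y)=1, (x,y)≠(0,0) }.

river: ρ → (4,6,-2)
river: ρ → (-2,6,4)
river: ρ → (4,2,-4)
river: ρ → (-4,6,2)
river: ρ → (2,6,-4)
river: ρ → (-4,2,4)
closes: descent 0, river 6
min |a| on river = 2

2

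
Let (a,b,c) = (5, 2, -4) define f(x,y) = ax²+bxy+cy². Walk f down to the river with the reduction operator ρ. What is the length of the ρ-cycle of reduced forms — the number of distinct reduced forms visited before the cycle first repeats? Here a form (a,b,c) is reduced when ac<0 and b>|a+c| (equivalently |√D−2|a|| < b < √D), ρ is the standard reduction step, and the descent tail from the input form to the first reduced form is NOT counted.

D = 84, ⌊√D⌋ = 9
river: ρ → (-4,6,3)
river: ρ → (3,6,-4)
river: ρ → (-4,2,5)
river: ρ → (5,8,-1)
river: ρ → (-1,8,5)
river: ρ → (5,2,-4)
ρ-cycle length = 6 (tail of 0 descent steps not counted)

6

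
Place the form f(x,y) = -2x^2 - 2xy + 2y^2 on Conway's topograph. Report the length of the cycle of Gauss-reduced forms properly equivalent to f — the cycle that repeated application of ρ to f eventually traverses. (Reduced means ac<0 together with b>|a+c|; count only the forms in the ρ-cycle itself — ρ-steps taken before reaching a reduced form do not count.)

D = 20, ⌊√D⌋ = 4
descent: ρ → (2,2,-2)  [lands on river]
river: ρ → (-2,2,2)
ρ-cycle length = 2 (tail of 1 descent step not counted)

2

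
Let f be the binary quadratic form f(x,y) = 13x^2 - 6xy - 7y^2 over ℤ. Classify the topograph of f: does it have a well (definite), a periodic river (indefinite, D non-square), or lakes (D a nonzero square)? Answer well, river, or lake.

D = b²−4ac = (-6)² − 4·13·(-7) = 400
D = 20² is a perfect square ⇒ form factors over ℤ ⇒ lakes

lake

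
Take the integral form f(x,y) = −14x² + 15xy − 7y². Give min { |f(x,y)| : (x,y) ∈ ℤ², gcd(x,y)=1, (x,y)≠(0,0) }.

translate: b→13 (≡-15 mod 28), so (14,-15,7)→(14,13,6)
flip: (14,13,6)→(6,-13,14)
translate: b→-1 (≡-13 mod 12), so (6,-13,14)→(6,-1,7)
reduced (well bottom): (6,-1,7) with a≤c, −a<b≤a
well minimum |f| = |-6| = 6 (negative-definite)

6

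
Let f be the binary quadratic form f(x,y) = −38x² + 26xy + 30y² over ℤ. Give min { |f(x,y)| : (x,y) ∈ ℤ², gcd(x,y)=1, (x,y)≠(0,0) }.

river: ρ → (30,34,-34)
river: ρ → (-34,34,30)
river: ρ → (30,26,-38)
river: ρ → (-38,50,18)
river: ρ → (18,58,-26)
river: ρ → (-26,46,30)
river: ρ → (30,14,-42)
river: ρ → (-42,70,2)
river: ρ → (2,70,-42)
river: ρ → (-42,14,30)
river: ρ → (30,46,-26)
river: ρ → (-26,58,18)
river: ρ → (18,50,-38)
river: ρ → (-38,26,30)
closes: descent 0, river 14
min |a| on river = 2

2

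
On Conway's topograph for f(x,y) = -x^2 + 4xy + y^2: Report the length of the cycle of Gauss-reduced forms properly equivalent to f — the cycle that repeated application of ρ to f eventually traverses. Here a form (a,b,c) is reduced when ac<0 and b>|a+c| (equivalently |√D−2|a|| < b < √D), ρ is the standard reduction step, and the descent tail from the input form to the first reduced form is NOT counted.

D = 20, ⌊√D⌋ = 4
river: ρ → (1,4,-1)
river: ρ → (-1,4,1)
ρ-cycle length = 2 (tail of 0 descent steps not counted)

2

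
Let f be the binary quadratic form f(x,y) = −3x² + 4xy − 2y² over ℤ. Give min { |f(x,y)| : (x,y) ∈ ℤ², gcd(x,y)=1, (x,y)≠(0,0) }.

translate: b→2 (≡-4 mod 6), so (3,-4,2)→(3,2,1)
flip: (3,2,1)→(1,-2,3)
translate: b→0 (≡-2 mod 2), so (1,-2,3)→(1,0,2)
reduced (well bottom): (1,0,2) with a≤c, −a<b≤a
well minimum |f| = |-1| = 1 (negative-definite)

1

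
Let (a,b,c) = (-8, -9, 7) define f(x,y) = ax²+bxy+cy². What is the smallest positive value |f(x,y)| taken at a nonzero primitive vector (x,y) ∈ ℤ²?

descent: ρ → (7,9,-8)  [lands on river]
river: ρ → (-8,7,8)
river: ρ → (8,9,-7)
river: ρ → (-7,5,10)
river: ρ → (10,15,-2)
river: ρ → (-2,17,2)
river: ρ → (2,15,-10)
river: ρ → (-10,5,7)
closes: descent 1, river 8
min |a| on river = 2

2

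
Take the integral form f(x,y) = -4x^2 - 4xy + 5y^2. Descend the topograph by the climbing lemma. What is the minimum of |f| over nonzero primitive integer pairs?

descent: ρ → (5,4,-4)  [lands on river]
river: ρ → (-4,4,5)
river: ρ → (5,6,-3)
river: ρ → (-3,6,5)
closes: descent 1, river 4
min |a| on river = 3

3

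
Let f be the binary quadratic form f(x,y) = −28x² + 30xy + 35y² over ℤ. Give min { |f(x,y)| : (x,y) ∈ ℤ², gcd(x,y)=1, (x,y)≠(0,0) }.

river: ρ → (35,40,-23)
river: ρ → (-23,52,23)
river: ρ → (23,40,-35)
river: ρ → (-35,30,28)
river: ρ → (28,26,-37)
river: ρ → (-37,48,17)
river: ρ → (17,54,-28)
river: ρ → (-28,58,13)
river: ρ → (13,46,-52)
river: ρ → (-52,58,7)
river: ρ → (7,68,-7)
river: ρ → (-7,58,52)
river: ρ → (52,46,-13)
river: ρ → (-13,58,28)
river: ρ → (28,54,-17)
river: ρ → (-17,48,37)
river: ρ → (37,26,-28)
river: ρ → (-28,30,35)
closes: descent 0, river 18
min |a| on river = 7

7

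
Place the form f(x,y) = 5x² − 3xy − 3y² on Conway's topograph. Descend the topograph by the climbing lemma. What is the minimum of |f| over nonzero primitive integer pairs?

descent: ρ → (-3,3,5)  [lands on river]
river: ρ → (5,7,-1)
river: ρ → (-1,7,5)
river: ρ → (5,3,-3)
closes: descent 1, river 4
min |a| on river = 1

1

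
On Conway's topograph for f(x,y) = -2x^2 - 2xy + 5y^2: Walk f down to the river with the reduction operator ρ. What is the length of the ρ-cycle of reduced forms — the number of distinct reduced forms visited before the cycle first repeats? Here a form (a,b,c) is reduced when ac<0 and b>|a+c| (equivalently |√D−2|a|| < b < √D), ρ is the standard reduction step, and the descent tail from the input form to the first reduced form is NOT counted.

D = 44, ⌊√D⌋ = 6
descent: ρ → (5,2,-2)
descent: ρ → (-2,6,1)  [lands on river]
river: ρ → (1,6,-2)
ρ-cycle length = 2 (tail of 2 descent steps not counted)

2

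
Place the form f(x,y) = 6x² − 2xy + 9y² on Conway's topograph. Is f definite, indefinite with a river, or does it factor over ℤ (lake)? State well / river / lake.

D = b²−4ac = (-2)² − 4·6·9 = -212
D < 0 ⇒ definite ⇒ every region one sign ⇒ single well

well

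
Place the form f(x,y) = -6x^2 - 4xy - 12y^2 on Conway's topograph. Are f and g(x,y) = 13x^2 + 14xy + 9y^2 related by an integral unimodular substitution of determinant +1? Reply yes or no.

D₁ = -272, D₂ = -272
f is negative-definite; reduce −f:
−f: reduced (well bottom): (6,4,12) with a≤c, −a<b≤a
flip sign back: reduced form of f is (-6,-4,-12)
g: translate: b→-12 (≡14 mod 26), so (13,14,9)→(13,-12,8)
g: flip: (13,-12,8)→(8,12,13)
g: translate: b→-4 (≡12 mod 16), so (8,12,13)→(8,-4,9)
g: reduced (well bottom): (8,-4,9) with a≤c, −a<b≤a
reduced forms (-6, -4, -12) vs (8, -4, 9) ⇒ inequivalent

no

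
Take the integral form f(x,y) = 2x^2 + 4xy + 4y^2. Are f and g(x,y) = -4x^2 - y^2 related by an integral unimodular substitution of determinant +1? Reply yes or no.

D₁ = -16, D₂ = -16
f: translate: b→0 (≡4 mod 4), so (2,4,4)→(2,0,2)
f: reduced (well bottom): (2,0,2) with a≤c, −a<b≤a
g is negative-definite; reduce −g:
−g: flip: (4,0,1)→(1,0,4)
−g: reduced (well bottom): (1,0,4) with a≤c, −a<b≤a
flip sign back: reduced form of g is (-1,0,-4)
reduced forms (2, 0, 2) vs (-1, 0, -4) ⇒ inequivalent

no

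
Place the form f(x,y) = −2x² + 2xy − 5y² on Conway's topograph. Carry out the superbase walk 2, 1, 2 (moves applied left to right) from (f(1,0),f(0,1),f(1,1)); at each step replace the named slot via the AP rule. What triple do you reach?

start (-2,-5,-5) = (f(1,0),f(0,1),f(1,1))
replace slot 2: 2·((-2)+(-5)) − (-5) = -9 → (-2,-9,-5)
replace slot 1: 2·((-9)+(-5)) − (-2) = -26 → (-26,-9,-5)
replace slot 2: 2·((-26)+(-5)) − (-9) = -53 → (-26,-53,-5)

-26,-53,-5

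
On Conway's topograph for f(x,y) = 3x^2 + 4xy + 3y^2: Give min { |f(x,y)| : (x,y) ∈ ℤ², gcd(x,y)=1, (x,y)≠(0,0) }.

translate: b→-2 (≡4 mod 6), so (3,4,3)→(3,-2,2)
flip: (3,-2,2)→(2,2,3)
reduced (well bottom): (2,2,3) with a≤c, −a<b≤a
well minimum = a = 2

2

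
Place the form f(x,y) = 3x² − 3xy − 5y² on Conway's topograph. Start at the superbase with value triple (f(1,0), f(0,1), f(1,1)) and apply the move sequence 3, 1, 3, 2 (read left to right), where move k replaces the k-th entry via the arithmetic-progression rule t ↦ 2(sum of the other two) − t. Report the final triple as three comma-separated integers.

start (3,-5,-5) = (f(1,0),f(0,1),f(1,1))
replace slot 3: 2·(3+(-5)) − (-5) = 1 → (3,-5,1)
replace slot 1: 2·((-5)+1) − 3 = -11 → (-11,-5,1)
replace slot 3: 2·((-11)+(-5)) − 1 = -33 → (-11,-5,-33)
replace slot 2: 2·((-11)+(-33)) − (-5) = -83 → (-11,-83,-33)

-11,-83,-33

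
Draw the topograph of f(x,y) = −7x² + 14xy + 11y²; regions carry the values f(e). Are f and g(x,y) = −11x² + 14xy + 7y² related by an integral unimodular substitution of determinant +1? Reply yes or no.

D₁ = 504, D₂ = 504
river cycle of f (length 10): (11, 8, -10), (-10, 12, 9), (9, 6, -13), (-13, 20, 2), (2, 20, -13), (-13, 6, 9), (9, 12, -10), (-10, 8, 11), (11, 14, -7), (-7, 14, 11)
river cycle of g (length 10): (7, 14, -11), (-11, 8, 10), (10, 12, -9), (-9, 6, 13), (13, 20, -2), (-2, 20, 13), (13, 6, -9), (-9, 12, 10), (10, 8, -11), (-11, 14, 7)
cycles differ ⇒ inequivalent

no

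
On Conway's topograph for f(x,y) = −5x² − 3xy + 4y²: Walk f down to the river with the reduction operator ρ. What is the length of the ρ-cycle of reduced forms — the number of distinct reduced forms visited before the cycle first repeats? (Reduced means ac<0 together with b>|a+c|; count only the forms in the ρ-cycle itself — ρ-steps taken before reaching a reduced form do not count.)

D = 89, ⌊√D⌋ = 9
descent: ρ → (4,3,-5)  [lands on river]
river: ρ → (-5,7,2)
river: ρ → (2,9,-1)
river: ρ → (-1,9,2)
river: ρ → (2,7,-5)
river: ρ → (-5,3,4)
river: ρ → (4,5,-4)
river: ρ → (-4,3,5)
river: ρ → (5,7,-2)
river: ρ → (-2,9,1)
river: ρ → (1,9,-2)
river: ρ → (-2,7,5)
river: ρ → (5,3,-4)
river: ρ → (-4,5,4)
ρ-cycle length = 14 (tail of 1 descent step not counted)

14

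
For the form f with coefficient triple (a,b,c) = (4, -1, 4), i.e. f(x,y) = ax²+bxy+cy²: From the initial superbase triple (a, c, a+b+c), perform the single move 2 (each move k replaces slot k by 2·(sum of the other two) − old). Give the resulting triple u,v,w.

start (4,4,7) = (f(1,0),f(0,1),f(1,1))
replace slot 2: 2·(4+7) − 4 = 18 → (4,18,7)

4,18,7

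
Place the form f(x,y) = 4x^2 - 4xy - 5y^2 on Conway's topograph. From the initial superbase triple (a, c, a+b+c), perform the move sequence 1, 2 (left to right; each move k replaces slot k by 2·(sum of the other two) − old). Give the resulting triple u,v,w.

start (4,-5,-5) = (f(1,0),f(0,1),f(1,1))
replace slot 1: 2·((-5)+(-5)) − 4 = -24 → (-24,-5,-5)
replace slot 2: 2·((-24)+(-5)) − (-5) = -53 → (-24,-53,-5)

-24,-53,-5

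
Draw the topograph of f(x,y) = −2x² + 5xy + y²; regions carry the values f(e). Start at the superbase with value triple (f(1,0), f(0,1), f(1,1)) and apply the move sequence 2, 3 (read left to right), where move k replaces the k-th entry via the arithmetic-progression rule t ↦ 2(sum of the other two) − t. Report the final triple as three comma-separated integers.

start (-2,1,4) = (f(1,0),f(0,1),f(1,1))
replace slot 2: 2·((-2)+4) − 1 = 3 → (-2,3,4)
replace slot 3: 2·((-2)+3) − 4 = -2 → (-2,3,-2)

-2,3,-2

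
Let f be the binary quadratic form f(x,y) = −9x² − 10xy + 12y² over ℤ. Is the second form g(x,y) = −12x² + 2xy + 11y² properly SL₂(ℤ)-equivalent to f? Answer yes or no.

D₁ = 532, D₂ = 532
river cycle of f (length 16): (12, 10, -9), (-9, 8, 13), (13, 18, -4), (-4, 22, 3), (3, 20, -11), (-11, 2, 12), (12, 22, -1), (-1, 22, 12), (12, 2, -11), (-11, 20, 3), … (6 more)
river cycle of g (length 16): (11, 20, -3), (-3, 22, 4), (4, 18, -13), (-13, 8, 9), (9, 10, -12), (-12, 14, 7), (7, 14, -12), (-12, 10, 9), (9, 8, -13), (-13, 18, 4), … (6 more)
cycles differ ⇒ inequivalent

no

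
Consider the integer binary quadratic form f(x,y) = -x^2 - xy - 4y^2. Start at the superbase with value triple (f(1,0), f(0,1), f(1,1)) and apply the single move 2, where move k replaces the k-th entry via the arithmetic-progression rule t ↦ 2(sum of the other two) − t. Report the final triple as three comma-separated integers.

start (-1,-4,-6) = (f(1,0),f(0,1),f(1,1))
replace slot 2: 2·((-1)+(-6)) − (-4) = -10 → (-1,-10,-6)

-1,-10,-6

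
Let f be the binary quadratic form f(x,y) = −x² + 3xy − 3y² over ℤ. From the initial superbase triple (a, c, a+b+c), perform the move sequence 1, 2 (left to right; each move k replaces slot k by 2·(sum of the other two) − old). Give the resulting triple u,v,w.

start (-1,-3,-1) = (f(1,0),f(0,1),f(1,1))
replace slot 1: 2·((-3)+(-1)) − (-1) = -7 → (-7,-3,-1)
replace slot 2: 2·((-7)+(-1)) − (-3) = -13 → (-7,-13,-1)

-7,-13,-1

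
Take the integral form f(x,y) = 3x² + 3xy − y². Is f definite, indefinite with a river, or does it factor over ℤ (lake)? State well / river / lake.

D = b²−4ac = 3² − 4·3·(-1) = 21
D > 0 non-square ⇒ indefinite ⇒ periodic river

river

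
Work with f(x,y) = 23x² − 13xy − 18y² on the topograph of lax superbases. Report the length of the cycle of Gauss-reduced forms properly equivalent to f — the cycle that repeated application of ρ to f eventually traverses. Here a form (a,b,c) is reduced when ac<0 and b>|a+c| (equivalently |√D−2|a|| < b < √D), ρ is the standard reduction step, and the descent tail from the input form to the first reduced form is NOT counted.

D = 1825, ⌊√D⌋ = 42
descent: ρ → (-18,13,23)  [lands on river]
river: ρ → (23,33,-8)
river: ρ → (-8,31,27)
river: ρ → (27,23,-12)
river: ρ → (-12,25,25)
river: ρ → (25,25,-12)
river: ρ → (-12,23,27)
river: ρ → (27,31,-8)
river: ρ → (-8,33,23)
river: ρ → (23,13,-18)
river: ρ → (-18,23,18)
river: ρ → (18,13,-23)
river: ρ → (-23,33,8)
river: ρ → (8,31,-27)
river: ρ → (-27,23,12)
river: ρ → (12,25,-25)
river: ρ → (-25,25,12)
river: ρ → (12,23,-27)
river: ρ → (-27,31,8)
river: ρ → (8,33,-23)
river: ρ → (-23,13,18)
river: ρ → (18,23,-18)
ρ-cycle length = 22 (tail of 1 descent step not counted)

22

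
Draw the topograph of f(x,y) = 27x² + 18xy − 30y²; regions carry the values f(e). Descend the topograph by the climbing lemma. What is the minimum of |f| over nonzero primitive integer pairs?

river: ρ → (-30,42,15)
river: ρ → (15,48,-21)
river: ρ → (-21,36,27)
river: ρ → (27,18,-30)
closes: descent 0, river 4
min |a| on river = 15

15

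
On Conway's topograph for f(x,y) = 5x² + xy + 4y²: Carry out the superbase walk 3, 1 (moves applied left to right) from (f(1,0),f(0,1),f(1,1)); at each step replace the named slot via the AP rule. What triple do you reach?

start (5,4,10) = (f(1,0),f(0,1),f(1,1))
replace slot 3: 2·(5+4) − 10 = 8 → (5,4,8)
replace slot 1: 2·(4+8) − 5 = 19 → (19,4,8)

19,4,8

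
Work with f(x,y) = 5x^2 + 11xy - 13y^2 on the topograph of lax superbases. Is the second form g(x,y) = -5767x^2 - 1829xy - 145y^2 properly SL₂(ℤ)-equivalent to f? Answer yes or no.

D₁ = 381, D₂ = 381
river cycle of f (length 6): (-13, 15, 3), (3, 15, -13), (-13, 11, 5), (5, 19, -1), (-1, 19, 5), (5, 11, -13)
river cycle of g (length 6): (-13, 15, 3), (3, 15, -13), (-13, 11, 5), (5, 19, -1), (-1, 19, 5), (5, 11, -13)
cycles coincide ⇒ equivalent

yes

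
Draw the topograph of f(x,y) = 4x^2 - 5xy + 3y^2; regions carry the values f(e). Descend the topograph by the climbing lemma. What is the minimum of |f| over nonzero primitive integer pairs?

translate: b→3 (≡-5 mod 8), so (4,-5,3)→(4,3,2)
flip: (4,3,2)→(2,-3,4)
translate: b→1 (≡-3 mod 4), so (2,-3,4)→(2,1,3)
reduced (well bottom): (2,1,3) with a≤c, −a<b≤a
well minimum = a = 2

2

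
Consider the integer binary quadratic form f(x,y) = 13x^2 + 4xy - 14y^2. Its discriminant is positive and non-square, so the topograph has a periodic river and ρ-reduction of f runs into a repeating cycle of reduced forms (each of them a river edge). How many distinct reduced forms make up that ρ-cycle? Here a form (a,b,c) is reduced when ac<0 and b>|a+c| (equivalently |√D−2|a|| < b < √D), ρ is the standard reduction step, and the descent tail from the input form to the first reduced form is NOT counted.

D = 744, ⌊√D⌋ = 27
river: ρ → (-14,24,3)
river: ρ → (3,24,-14)
river: ρ → (-14,4,13)
river: ρ → (13,22,-5)
river: ρ → (-5,18,21)
river: ρ → (21,24,-2)
river: ρ → (-2,24,21)
river: ρ → (21,18,-5)
river: ρ → (-5,22,13)
river: ρ → (13,4,-14)
ρ-cycle length = 10 (tail of 0 descent steps not counted)

10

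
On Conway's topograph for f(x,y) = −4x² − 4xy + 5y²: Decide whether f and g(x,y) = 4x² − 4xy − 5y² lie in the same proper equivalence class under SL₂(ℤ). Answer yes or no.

D₁ = 96, D₂ = 96
river cycle of f (length 4): (5, 4, -4), (-4, 4, 5), (5, 6, -3), (-3, 6, 5)
river cycle of g (length 4): (-5, 4, 4), (4, 4, -5), (-5, 6, 3), (3, 6, -5)
cycles differ ⇒ inequivalent

no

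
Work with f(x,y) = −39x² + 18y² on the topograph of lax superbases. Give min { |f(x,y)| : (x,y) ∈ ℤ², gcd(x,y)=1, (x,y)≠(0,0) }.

descent: ρ → (18,36,-21)  [lands on river]
river: ρ → (-21,48,6)
river: ρ → (6,48,-21)
river: ρ → (-21,36,18)
closes: descent 1, river 4
min |a| on river = 6

6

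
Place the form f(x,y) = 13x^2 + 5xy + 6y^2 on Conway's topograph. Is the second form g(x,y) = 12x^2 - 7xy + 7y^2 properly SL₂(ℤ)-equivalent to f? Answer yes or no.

D₁ = -287, D₂ = -287
f: flip: (13,5,6)→(6,-5,13)
f: reduced (well bottom): (6,-5,13) with a≤c, −a<b≤a
g: flip: (12,-7,7)→(7,7,12)
g: reduced (well bottom): (7,7,12) with a≤c, −a<b≤a
reduced forms (6, -5, 13) vs (7, 7, 12) ⇒ inequivalent

no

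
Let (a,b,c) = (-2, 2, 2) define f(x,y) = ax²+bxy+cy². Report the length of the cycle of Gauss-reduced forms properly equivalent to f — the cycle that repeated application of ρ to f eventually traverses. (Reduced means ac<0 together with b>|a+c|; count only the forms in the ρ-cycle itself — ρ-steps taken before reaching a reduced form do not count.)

D = 20, ⌊√D⌋ = 4
river: ρ → (2,2,-2)
river: ρ → (-2,2,2)
ρ-cycle length = 2 (tail of 0 descent steps not counted)

2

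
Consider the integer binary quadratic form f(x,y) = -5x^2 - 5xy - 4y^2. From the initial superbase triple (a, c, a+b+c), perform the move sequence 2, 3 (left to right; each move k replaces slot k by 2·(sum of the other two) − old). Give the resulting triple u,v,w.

start (-5,-4,-14) = (f(1,0),f(0,1),f(1,1))
replace slot 2: 2·((-5)+(-14)) − (-4) = -34 → (-5,-34,-14)
replace slot 3: 2·((-5)+(-34)) − (-14) = -64 → (-5,-34,-64)

-5,-34,-64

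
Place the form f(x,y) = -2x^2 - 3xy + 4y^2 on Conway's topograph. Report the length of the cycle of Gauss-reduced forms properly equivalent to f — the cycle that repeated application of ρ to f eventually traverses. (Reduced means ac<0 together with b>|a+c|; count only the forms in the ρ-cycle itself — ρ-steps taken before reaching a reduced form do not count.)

D = 41, ⌊√D⌋ = 6
descent: ρ → (4,3,-2)  [lands on river]
river: ρ → (-2,5,2)
river: ρ → (2,3,-4)
river: ρ → (-4,5,1)
river: ρ → (1,5,-4)
river: ρ → (-4,3,2)
river: ρ → (2,5,-2)
river: ρ → (-2,3,4)
river: ρ → (4,5,-1)
river: ρ → (-1,5,4)
ρ-cycle length = 10 (tail of 1 descent step not counted)

10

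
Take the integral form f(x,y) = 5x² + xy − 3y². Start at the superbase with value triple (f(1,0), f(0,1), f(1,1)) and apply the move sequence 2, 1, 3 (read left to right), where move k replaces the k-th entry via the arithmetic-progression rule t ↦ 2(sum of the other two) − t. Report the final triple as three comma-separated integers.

start (5,-3,3) = (f(1,0),f(0,1),f(1,1))
replace slot 2: 2·(5+3) − (-3) = 19 → (5,19,3)
replace slot 1: 2·(19+3) − 5 = 39 → (39,19,3)
replace slot 3: 2·(39+19) − 3 = 113 → (39,19,113)

39,19,113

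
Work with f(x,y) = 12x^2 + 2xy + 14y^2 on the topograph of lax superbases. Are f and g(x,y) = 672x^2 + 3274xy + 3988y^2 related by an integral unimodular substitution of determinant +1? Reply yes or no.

D₁ = -668, D₂ = -668
f: reduced (well bottom): (12,2,14) with a≤c, −a<b≤a
g: translate: b→586 (≡3274 mod 1344), so (672,3274,3988)→(672,586,128)
g: flip: (672,586,128)→(128,-586,672)
g: translate: b→-74 (≡-586 mod 256), so (128,-586,672)→(128,-74,12)
g: flip: (128,-74,12)→(12,74,128)
g: translate: b→2 (≡74 mod 24), so (12,74,128)→(12,2,14)
g: reduced (well bottom): (12,2,14) with a≤c, −a<b≤a
reduced forms (12, 2, 14) vs (12, 2, 14) ⇒ equivalent

yes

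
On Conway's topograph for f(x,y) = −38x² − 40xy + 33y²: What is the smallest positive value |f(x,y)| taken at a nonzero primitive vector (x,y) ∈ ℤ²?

descent: ρ → (33,40,-38)  [lands on river]
river: ρ → (-38,36,35)
river: ρ → (35,34,-39)
river: ρ → (-39,44,30)
river: ρ → (30,76,-7)
river: ρ → (-7,78,19)
river: ρ → (19,74,-15)
river: ρ → (-15,76,14)
river: ρ → (14,64,-45)
river: ρ → (-45,26,33)
closes: descent 1, river 10
min |a| on river = 7

7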